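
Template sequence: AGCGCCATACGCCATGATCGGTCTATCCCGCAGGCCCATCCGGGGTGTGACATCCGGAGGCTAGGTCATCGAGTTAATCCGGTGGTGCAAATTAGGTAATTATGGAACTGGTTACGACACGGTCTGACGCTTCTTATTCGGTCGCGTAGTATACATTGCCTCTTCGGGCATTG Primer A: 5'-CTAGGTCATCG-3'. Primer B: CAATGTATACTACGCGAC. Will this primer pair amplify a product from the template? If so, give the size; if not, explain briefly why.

Primer A (CTAGGTCATCG) matches the top strand at positions 61–71; it acts as a forward primer.
Primer B's reverse complement is GTCGCGTAGTATACATTG, matching the top strand at positions 141–158; it acts as a reverse primer.
The 3' ends face each other across positions 61–158, giving a 98 bp product.

Yes — a 98 bp product.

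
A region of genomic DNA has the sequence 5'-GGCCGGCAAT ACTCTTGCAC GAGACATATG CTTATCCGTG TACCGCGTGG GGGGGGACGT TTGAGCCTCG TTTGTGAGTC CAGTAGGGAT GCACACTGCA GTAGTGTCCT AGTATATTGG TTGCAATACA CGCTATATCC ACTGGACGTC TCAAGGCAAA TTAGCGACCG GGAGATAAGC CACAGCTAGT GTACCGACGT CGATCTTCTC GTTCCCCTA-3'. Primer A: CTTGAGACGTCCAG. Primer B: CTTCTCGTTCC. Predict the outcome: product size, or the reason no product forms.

No product — the primers' 3' ends point away from each other.

Primer A (CTTGAGACGTCCAG) has reverse complement CTGGACGTCTCAAG, which matches the top strand at positions 142–155; primer A anneals to the top strand there with its 3' end pointing upstream toward position 142.
Primer B (CTTCTCGTTCC) matches the top strand directly at positions 205–215; it anneals to the bottom strand with its 3' end pointing downstream toward position 215.
The 3' ends diverge (primer A extends toward position 1, primer B toward position 219), so the primers never converge on a shared product.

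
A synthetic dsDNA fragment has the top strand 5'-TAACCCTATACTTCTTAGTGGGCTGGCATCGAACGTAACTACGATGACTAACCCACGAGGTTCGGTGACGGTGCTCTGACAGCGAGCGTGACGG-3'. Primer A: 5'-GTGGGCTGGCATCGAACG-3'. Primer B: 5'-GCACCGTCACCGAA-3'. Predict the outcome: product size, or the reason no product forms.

Primer A (GTGGGCTGGCATCGAACG) matches the top strand at positions 18–35; it acts as a forward primer.
Primer B's reverse complement is TTCGGTGACGGTGC, matching the top strand at positions 61–74; it acts as a reverse primer.
The 3' ends face each other across positions 18–74, giving a 57 bp product.

Yes — a 57 bp product.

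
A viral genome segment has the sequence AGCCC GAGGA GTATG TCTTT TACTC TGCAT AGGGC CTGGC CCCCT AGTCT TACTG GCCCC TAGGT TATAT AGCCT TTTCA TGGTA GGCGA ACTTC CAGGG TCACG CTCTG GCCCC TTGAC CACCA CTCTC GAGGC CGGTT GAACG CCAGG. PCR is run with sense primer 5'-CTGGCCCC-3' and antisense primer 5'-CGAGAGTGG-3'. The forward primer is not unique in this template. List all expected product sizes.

The forward primer CTGGCCCC matches the top strand at positions 36–43, 53–60, 108–115.
The reverse primer's reverse complement is CCACTCTCG, matching at positions 123–131.
Each forward site pairs with the reverse site to give a product ending at position 131: sizes 96, 79, 24 bp.

96 bp, 79 bp, 24 bp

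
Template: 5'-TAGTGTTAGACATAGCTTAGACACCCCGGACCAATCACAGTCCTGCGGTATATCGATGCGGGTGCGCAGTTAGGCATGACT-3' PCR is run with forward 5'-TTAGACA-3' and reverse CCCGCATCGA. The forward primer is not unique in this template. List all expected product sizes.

The forward primer TTAGACA matches the top strand at positions 6–12, 17–23.
The reverse primer's reverse complement is TCGATGCGGG, matching at positions 53–62.
Each forward site pairs with the reverse site to give a product ending at position 62: sizes 57, 46 bp.

57 bp, 46 bp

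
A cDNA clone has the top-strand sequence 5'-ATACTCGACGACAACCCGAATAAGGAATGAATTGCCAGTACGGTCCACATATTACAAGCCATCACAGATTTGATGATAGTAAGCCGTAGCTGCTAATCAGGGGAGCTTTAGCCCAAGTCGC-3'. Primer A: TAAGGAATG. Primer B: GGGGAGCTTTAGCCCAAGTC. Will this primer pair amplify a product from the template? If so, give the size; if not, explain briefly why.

Primer A (TAAGGAATG) matches the top strand at positions 21–29 (3' end points downstream).
Primer B (GGGGAGCTTTAGCCCAAGTC) also matches the top strand directly, at positions 100–119 — its reverse complement GACTTGGGCTAAAGCTCCCC is not present.
Both primers anneal to the bottom strand with 3' ends pointing the same way, so neither can prime synthesis back toward the other.

No product — both primers anneal to the same strand and extend in the same direction.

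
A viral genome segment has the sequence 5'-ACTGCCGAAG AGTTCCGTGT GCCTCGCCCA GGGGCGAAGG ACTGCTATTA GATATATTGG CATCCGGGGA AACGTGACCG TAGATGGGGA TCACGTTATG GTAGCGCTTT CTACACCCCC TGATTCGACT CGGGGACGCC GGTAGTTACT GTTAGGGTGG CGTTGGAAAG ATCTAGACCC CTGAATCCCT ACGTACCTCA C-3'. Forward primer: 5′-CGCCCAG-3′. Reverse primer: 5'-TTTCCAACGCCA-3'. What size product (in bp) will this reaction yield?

Scanning the template, CGCCCAG occurs at positions 25–31; this primer anneals to the bottom strand there with its 3' end pointing downstream.
Taking the reverse complement of TTTCCAACGCCA gives TGGCGTTGGAAA, found at positions 158–169 on the template; the primer anneals here to the top strand with its 3' end pointing upstream.
Product length = (reverse-primer end) − (forward-primer start) + 1 = 169 − 25 + 1 = 145 bp.

145 bp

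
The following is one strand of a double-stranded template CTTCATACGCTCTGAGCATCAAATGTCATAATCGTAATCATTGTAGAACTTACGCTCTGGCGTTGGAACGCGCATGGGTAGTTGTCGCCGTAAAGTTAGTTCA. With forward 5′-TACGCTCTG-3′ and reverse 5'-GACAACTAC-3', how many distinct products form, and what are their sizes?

The forward primer TACGCTCTG matches the top strand at positions 6–14, 51–59.
The reverse primer's reverse complement is GTAGTTGTC, matching at positions 78–86.
Each forward site pairs with the reverse site to give a product ending at position 86: sizes 81, 36 bp.

Two products: 81 bp, 36 bp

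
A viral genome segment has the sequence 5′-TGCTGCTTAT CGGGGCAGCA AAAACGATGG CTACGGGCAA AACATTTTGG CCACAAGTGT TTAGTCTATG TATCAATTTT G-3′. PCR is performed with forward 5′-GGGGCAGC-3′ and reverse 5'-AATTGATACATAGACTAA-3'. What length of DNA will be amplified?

Scanning the template, GGGGCAGC occurs at positions 12–19; this primer anneals to the bottom strand there with its 3' end pointing downstream.
Reverse complement of the reverse primer: TTAGTCTATGTATCAATT. This occurs on the top strand at positions 61–78.
Product length = (reverse-primer end) − (forward-primer start) + 1 = 78 − 12 + 1 = 67 bp.

67 bp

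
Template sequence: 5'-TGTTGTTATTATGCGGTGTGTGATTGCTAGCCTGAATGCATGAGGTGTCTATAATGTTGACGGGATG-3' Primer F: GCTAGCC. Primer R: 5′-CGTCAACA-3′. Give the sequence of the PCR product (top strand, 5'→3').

5'-GCTAGCCTGAATGCATGAGGTGTCTATAATGTTGACG-3'

Forward primer GCTAGCC is found on the top strand at positions 26–32.
Reverse complement of the reverse primer: TGTTGACG. This occurs on the top strand at positions 55–62.
The product is the template from position 26 through 62 (37 bp).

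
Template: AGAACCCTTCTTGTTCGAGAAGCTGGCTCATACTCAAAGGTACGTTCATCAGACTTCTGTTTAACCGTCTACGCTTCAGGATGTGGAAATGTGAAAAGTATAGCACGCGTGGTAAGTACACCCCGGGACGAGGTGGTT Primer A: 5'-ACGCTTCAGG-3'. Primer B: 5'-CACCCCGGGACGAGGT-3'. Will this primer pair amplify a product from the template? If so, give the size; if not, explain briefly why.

No product — both primers anneal to the same strand and extend in the same direction.

Primer A (ACGCTTCAGG) matches the top strand at positions 71–80 (3' end points downstream).
Primer B (CACCCCGGGACGAGGT) also matches the top strand directly, at positions 119–134 — its reverse complement ACCTCGTCCCGGGGTG is not present.
Both primers anneal to the bottom strand with 3' ends pointing the same way, so neither can prime synthesis back toward the other.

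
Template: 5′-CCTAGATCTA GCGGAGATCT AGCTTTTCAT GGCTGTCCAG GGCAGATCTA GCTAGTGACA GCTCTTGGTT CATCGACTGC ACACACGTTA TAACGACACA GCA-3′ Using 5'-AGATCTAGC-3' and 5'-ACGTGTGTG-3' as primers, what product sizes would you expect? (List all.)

85 bp, 74 bp, 45 bp

The forward primer AGATCTAGC matches the top strand at positions 4–12, 15–23, 44–52.
The reverse primer's reverse complement is CACACACGT, matching at positions 80–88.
Each forward site pairs with the reverse site to give a product ending at position 88: sizes 85, 74, 45 bp.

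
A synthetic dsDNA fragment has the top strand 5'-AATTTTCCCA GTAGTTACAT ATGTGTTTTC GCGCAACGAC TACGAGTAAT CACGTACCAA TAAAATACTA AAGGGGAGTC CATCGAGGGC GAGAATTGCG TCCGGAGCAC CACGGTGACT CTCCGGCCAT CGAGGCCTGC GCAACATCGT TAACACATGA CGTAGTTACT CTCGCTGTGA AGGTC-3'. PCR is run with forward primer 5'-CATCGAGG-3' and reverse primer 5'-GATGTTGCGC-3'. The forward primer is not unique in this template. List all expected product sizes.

68 bp, 21 bp

The forward primer CATCGAGG matches the top strand at positions 81–88, 128–135.
The reverse primer's reverse complement is GCGCAACATC, matching at positions 139–148.
Each forward site pairs with the reverse site to give a product ending at position 148: sizes 68, 21 bp.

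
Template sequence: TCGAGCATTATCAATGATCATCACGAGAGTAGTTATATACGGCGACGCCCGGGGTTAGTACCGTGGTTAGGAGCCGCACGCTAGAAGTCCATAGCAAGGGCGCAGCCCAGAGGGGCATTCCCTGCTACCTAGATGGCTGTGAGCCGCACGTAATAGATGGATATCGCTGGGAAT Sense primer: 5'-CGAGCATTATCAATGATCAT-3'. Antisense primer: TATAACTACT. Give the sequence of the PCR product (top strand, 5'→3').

5'-CGAGCATTATCAATGATCATCACGAGAGTAGTTATA-3'

The forward primer matches the template at positions 2–21.
Taking the reverse complement of TATAACTACT gives AGTAGTTATA, found at positions 28–37 on the template; the primer anneals here to the top strand with its 3' end pointing upstream.
The product is the template from position 2 through 37 (36 bp).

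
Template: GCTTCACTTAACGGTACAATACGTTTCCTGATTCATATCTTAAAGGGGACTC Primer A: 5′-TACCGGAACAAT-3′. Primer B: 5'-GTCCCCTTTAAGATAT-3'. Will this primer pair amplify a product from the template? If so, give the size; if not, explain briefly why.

Primer A (TACCGGAACAAT) does not match the top strand, and its reverse complement ATTGTTCCGGTA does not match either.
With no annealing site for primer A, no amplification occurs.

No product — primer A has no binding site in the template.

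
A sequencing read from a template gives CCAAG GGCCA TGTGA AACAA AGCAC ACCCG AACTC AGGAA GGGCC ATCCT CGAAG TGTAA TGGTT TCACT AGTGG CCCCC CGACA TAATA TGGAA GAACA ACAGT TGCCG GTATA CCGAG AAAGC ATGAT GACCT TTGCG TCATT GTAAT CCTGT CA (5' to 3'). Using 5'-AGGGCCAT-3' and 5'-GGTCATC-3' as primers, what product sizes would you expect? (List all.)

The forward primer AGGGCCAT matches the top strand at positions 4–11, 40–47.
The reverse primer's reverse complement is GATGACC, matching at positions 128–134.
Each forward site pairs with the reverse site to give a product ending at position 134: sizes 131, 95 bp.

131 bp, 95 bp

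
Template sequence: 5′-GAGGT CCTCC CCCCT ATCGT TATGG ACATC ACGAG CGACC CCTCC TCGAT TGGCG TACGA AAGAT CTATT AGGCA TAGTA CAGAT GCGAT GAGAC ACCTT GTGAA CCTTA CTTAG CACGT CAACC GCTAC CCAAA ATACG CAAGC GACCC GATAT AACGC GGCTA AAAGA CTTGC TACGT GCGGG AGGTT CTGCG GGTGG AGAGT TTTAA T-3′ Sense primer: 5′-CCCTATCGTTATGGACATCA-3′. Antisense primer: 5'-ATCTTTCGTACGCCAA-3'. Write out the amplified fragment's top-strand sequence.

The forward primer matches the template at positions 12–31.
The reverse primer's reverse complement is TTGGCGTACGAAAGAT, which matches the template at positions 50–65.
The product is the template from position 12 through 65 (54 bp).

5'-CCCTATCGTTATGGACATCACGAGCGACCCCTCCTCGATTGGCGTACGAAAGAT-3'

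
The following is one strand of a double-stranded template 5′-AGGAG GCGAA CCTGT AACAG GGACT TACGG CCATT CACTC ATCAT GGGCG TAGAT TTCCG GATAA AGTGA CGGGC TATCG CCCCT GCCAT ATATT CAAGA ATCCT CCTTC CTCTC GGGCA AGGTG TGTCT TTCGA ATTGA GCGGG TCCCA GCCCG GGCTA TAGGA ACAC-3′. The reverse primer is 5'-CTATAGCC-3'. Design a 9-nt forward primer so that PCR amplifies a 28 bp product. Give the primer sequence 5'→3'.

The reverse primer's reverse complement GGCTATAG matches the template at positions 156–163, so the product ends at position 163.
A 28 bp product then starts at position 163 − 28 + 1 = 136.
The forward primer is identical to the top strand there: ATTGAGCGG.

5'-ATTGAGCGG-3'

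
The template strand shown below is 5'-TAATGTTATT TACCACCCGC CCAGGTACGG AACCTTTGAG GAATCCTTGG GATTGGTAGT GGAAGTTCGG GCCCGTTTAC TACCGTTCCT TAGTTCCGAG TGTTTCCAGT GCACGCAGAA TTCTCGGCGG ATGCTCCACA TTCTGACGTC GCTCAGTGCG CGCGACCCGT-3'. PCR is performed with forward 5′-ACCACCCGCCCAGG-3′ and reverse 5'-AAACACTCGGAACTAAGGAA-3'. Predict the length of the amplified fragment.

94 bp

Scanning the template, ACCACCCGCCCAGG occurs at positions 12–25; this primer anneals to the bottom strand there with its 3' end pointing downstream.
The reverse primer's reverse complement is TTCCTTAGTTCCGAGTGTTT, which matches the template at positions 86–105.
Product length = (reverse-primer end) − (forward-primer start) + 1 = 105 − 12 + 1 = 94 bp.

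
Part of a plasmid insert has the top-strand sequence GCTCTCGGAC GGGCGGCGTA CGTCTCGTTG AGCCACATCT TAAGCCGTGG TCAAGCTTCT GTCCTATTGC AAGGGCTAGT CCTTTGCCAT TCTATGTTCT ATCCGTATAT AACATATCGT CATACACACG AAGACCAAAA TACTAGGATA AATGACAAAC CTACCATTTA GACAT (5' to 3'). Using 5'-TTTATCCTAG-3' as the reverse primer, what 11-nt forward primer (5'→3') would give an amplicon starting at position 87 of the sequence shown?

The reverse primer's reverse complement CTAGGATAAA matches the template at positions 143–152; the product starts at position 87.
The forward primer is identical to the top strand over positions 87–97: CCATTCTATGT.

5'-CCATTCTATGT-3'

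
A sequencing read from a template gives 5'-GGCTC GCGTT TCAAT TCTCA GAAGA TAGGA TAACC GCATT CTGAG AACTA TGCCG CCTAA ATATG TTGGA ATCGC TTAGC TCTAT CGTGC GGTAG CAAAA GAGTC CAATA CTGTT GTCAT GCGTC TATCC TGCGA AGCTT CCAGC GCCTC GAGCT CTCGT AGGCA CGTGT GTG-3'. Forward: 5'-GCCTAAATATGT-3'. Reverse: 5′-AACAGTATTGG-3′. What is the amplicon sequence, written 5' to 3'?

Scanning the template, GCCTAAATATGT occurs at positions 55–66; this primer anneals to the bottom strand there with its 3' end pointing downstream.
Taking the reverse complement of AACAGTATTGG gives CCAATACTGTT, found at positions 105–115 on the template; the primer anneals here to the top strand with its 3' end pointing upstream.
The product is the template from position 55 through 115 (61 bp).

5'-GCCTAAATATGTTGGAATCGCTTAGCTCTATCGTGCGGTAGCAAAAGAGTCCAATACTGTT-3'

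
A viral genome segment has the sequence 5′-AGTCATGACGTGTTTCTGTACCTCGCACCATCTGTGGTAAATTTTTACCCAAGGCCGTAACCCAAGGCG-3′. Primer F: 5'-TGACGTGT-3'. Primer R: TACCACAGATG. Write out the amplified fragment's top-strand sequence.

The forward primer matches the template at positions 6–13.
The reverse primer's reverse complement is CATCTGTGGTA, which matches the template at positions 29–39.
The product is the template from position 6 through 39 (34 bp).

5'-TGACGTGTTTCTGTACCTCGCACCATCTGTGGTA-3'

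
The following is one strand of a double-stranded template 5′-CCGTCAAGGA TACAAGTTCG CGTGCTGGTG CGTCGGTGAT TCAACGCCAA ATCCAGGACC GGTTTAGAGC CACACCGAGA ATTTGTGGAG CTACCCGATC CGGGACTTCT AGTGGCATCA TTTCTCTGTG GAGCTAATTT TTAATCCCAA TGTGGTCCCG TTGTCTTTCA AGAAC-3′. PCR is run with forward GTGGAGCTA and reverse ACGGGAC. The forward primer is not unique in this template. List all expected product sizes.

77 bp, 34 bp

The forward primer GTGGAGCTA matches the top strand at positions 85–93, 128–136.
The reverse primer's reverse complement is GTCCCGT, matching at positions 155–161.
Each forward site pairs with the reverse site to give a product ending at position 161: sizes 77, 34 bp.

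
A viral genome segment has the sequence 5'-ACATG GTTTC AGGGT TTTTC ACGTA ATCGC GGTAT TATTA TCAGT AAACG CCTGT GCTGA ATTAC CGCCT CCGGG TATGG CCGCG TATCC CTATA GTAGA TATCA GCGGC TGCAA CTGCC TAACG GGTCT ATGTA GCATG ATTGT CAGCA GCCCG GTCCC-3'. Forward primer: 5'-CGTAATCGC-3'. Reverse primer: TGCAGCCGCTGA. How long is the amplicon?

The forward primer matches the template at positions 22–30.
Reverse complement of the reverse primer: TCAGCGGCTGCA. This occurs on the top strand at positions 103–114.
Amplicon spans positions 22–114: 93 bp.

93 bp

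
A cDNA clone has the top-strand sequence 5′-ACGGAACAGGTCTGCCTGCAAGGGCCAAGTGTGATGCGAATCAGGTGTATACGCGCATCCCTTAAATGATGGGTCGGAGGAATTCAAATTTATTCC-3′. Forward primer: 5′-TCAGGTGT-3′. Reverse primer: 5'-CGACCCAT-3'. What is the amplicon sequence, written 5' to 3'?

Scanning the template, TCAGGTGT occurs at positions 41–48; this primer anneals to the bottom strand there with its 3' end pointing downstream.
Reverse complement of the reverse primer: ATGGGTCG. This occurs on the top strand at positions 69–76.
The product is the template from position 41 through 76 (36 bp).

5'-TCAGGTGTATACGCGCATCCCTTAAATGATGGGTCG-3'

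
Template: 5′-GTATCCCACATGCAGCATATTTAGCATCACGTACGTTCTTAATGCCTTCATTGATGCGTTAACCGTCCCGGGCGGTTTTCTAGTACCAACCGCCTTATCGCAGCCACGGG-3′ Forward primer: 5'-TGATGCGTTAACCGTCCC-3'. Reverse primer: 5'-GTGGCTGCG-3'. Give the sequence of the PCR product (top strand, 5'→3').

5'-TGATGCGTTAACCGTCCCGGGCGGTTTTCTAGTACCAACCGCCTTATCGCAGCCAC-3'

Forward primer TGATGCGTTAACCGTCCC is found on the top strand at positions 52–69.
The reverse primer's reverse complement is CGCAGCCAC, which matches the template at positions 99–107.
The product is the template from position 52 through 107 (56 bp).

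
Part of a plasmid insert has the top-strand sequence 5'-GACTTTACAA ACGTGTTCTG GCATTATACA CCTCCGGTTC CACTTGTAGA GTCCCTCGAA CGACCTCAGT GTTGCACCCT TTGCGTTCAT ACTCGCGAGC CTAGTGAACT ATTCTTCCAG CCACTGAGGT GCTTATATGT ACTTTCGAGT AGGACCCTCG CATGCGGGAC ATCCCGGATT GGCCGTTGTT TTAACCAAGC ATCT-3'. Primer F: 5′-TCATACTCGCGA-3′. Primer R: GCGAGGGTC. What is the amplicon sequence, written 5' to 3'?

5'-TCATACTCGCGAGCCTAGTGAACTATTCTTCCAGCCACTGAGGTGCTTATATGTACTTTCGAGTAGGACCCTCGC-3'

The forward primer matches the template at positions 87–98.
Reverse complement of the reverse primer: GACCCTCGC. This occurs on the top strand at positions 153–161.
The product is the template from position 87 through 161 (75 bp).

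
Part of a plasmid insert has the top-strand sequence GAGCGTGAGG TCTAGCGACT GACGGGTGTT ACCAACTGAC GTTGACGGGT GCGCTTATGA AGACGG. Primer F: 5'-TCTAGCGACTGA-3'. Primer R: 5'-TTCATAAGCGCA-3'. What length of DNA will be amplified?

51 bp

Forward primer TCTAGCGACTGA is found on the top strand at positions 11–22.
The reverse primer's reverse complement is TGCGCTTATGAA, which matches the template at positions 50–61.
Amplicon spans positions 11–61: 51 bp.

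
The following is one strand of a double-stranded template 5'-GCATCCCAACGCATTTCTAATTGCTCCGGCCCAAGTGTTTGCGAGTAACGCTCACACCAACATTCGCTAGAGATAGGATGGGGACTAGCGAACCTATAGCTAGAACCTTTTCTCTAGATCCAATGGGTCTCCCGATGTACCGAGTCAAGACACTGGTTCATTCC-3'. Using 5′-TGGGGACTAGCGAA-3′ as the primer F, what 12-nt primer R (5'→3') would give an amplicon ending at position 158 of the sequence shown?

5'-AACCAGTGTCTT-3'

The forward primer binds at positions 79–92; the product's 3' end on the top strand is position 158.
The reverse primer anneals to the top strand over positions 147–158, i.e. to AAGACACTGGTT.
Its sequence written 5'→3' is the reverse complement: AACCAGTGTCTT.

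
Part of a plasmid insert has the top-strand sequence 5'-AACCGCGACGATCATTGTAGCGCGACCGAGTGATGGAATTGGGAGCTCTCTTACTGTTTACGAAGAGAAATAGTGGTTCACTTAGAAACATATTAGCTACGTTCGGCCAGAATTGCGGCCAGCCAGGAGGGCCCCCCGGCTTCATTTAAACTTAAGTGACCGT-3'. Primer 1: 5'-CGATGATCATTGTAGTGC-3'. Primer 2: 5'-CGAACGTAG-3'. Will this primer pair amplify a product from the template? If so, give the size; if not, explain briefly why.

Primer 1 (CGATGATCATTGTAGTGC) does not match the top strand, and its reverse complement GCACTACAATGATCATCG does not match either.
With no annealing site for primer 1, no amplification occurs.

No product — primer 1 has no binding site in the template.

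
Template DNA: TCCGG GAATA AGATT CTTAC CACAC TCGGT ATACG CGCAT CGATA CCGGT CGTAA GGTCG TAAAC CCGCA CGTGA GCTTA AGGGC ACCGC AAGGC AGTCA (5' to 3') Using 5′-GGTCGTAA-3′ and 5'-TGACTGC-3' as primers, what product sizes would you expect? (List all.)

The forward primer GGTCGTAA matches the top strand at positions 48–55, 56–63.
The reverse primer's reverse complement is GCAGTCA, matching at positions 94–100.
Each forward site pairs with the reverse site to give a product ending at position 100: sizes 53, 45 bp.

53 bp, 45 bp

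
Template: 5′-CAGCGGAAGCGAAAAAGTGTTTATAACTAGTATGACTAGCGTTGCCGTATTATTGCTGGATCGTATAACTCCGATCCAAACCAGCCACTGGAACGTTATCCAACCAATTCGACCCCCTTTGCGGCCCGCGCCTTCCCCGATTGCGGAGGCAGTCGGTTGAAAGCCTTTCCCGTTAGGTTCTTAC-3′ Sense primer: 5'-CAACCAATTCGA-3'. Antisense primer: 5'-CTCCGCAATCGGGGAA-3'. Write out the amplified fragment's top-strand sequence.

Scanning the template, CAACCAATTCGA occurs at positions 101–112; this primer anneals to the bottom strand there with its 3' end pointing downstream.
Reverse complement of the reverse primer: TTCCCCGATTGCGGAG. This occurs on the top strand at positions 133–148.
The product is the template from position 101 through 148 (48 bp).

5'-CAACCAATTCGACCCCCTTTGCGGCCCGCGCCTTCCCCGATTGCGGAG-3'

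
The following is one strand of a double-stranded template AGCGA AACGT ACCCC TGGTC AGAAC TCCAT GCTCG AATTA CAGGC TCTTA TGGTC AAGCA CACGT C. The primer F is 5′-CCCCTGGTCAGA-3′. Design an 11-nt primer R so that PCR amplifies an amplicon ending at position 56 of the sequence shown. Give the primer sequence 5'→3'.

The forward primer binds at positions 12–23; the product's 3' end on the top strand is position 56.
The reverse primer anneals to the top strand over positions 46–56, i.e. to TCTTATGGTCA.
Its sequence written 5'→3' is the reverse complement: TGACCATAAGA.

5'-TGACCATAAGA-3'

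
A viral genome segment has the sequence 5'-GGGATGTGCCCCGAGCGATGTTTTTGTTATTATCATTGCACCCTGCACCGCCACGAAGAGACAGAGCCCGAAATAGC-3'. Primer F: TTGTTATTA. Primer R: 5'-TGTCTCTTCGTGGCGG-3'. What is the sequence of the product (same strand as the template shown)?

5'-TTGTTATTATCATTGCACCCTGCACCGCCACGAAGAGACA-3'

Scanning the template, TTGTTATTA occurs at positions 24–32; this primer anneals to the bottom strand there with its 3' end pointing downstream.
Taking the reverse complement of TGTCTCTTCGTGGCGG gives CCGCCACGAAGAGACA, found at positions 48–63 on the template; the primer anneals here to the top strand with its 3' end pointing upstream.
The product is the template from position 24 through 63 (40 bp).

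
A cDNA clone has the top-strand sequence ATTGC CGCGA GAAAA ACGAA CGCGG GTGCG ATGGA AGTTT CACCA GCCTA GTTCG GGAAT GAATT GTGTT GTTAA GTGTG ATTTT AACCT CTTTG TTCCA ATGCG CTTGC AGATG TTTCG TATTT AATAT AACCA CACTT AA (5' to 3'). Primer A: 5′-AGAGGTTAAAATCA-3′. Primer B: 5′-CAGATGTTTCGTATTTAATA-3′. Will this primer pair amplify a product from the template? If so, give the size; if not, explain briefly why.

Primer A (AGAGGTTAAAATCA) has reverse complement TGATTTTAACCTCT, which matches the top strand at positions 79–92; primer A anneals to the top strand there with its 3' end pointing upstream toward position 79.
Primer B (CAGATGTTTCGTATTTAATA) matches the top strand directly at positions 110–129; it anneals to the bottom strand with its 3' end pointing downstream toward position 129.
The 3' ends diverge (primer A extends toward position 1, primer B toward position 142), so the primers never converge on a shared product.

No product — the primers' 3' ends point away from each other.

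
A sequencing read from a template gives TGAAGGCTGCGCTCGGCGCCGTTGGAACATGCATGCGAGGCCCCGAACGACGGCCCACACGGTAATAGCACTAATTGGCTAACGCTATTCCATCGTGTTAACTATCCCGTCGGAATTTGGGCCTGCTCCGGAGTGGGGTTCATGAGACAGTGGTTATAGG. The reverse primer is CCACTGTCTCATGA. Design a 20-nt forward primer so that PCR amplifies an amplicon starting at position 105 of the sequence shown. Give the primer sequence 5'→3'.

5'-TCCCGTCGGAATTTGGGCCT-3'

The reverse primer's reverse complement TCATGAGACAGTGG matches the template at positions 140–153; the product starts at position 105.
The forward primer is identical to the top strand over positions 105–124: TCCCGTCGGAATTTGGGCCT.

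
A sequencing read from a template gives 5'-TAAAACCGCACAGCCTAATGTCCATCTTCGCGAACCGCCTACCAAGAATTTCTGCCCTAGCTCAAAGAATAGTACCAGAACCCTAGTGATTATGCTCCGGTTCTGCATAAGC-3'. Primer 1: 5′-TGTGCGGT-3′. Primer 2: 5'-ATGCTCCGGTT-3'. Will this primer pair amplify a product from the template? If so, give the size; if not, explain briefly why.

Primer 1 (TGTGCGGT) has reverse complement ACCGCACA, which matches the top strand at positions 5–12; primer 1 anneals to the top strand there with its 3' end pointing upstream toward position 5.
Primer 2 (ATGCTCCGGTT) matches the top strand directly at positions 92–102; it anneals to the bottom strand with its 3' end pointing downstream toward position 102.
The 3' ends diverge (primer 1 extends toward position 1, primer 2 toward position 112), so the primers never converge on a shared product.

No product — the primers' 3' ends point away from each other.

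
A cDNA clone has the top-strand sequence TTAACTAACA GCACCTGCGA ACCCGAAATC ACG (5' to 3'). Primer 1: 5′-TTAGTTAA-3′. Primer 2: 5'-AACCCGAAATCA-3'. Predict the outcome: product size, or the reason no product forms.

Primer 1 (TTAGTTAA) has reverse complement TTAACTAA, which matches the top strand at positions 1–8; primer 1 anneals to the top strand there with its 3' end pointing upstream toward position 1.
Primer 2 (AACCCGAAATCA) matches the top strand directly at positions 20–31; it anneals to the bottom strand with its 3' end pointing downstream toward position 31.
The 3' ends diverge (primer 1 extends toward position 1, primer 2 toward position 33), so the primers never converge on a shared product.

No product — the primers' 3' ends point away from each other.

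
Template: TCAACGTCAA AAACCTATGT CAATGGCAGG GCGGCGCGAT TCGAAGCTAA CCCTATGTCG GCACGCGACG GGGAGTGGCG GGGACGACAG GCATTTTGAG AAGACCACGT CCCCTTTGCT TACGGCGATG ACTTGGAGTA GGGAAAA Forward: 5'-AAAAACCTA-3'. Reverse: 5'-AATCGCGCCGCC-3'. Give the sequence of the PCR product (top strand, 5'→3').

5'-AAAAACCTATGTCAATGGCAGGGCGGCGCGATT-3'

The forward primer matches the template at positions 9–17.
Reverse complement of the reverse primer: GGCGGCGCGATT. This occurs on the top strand at positions 30–41.
The product is the template from position 9 through 41 (33 bp).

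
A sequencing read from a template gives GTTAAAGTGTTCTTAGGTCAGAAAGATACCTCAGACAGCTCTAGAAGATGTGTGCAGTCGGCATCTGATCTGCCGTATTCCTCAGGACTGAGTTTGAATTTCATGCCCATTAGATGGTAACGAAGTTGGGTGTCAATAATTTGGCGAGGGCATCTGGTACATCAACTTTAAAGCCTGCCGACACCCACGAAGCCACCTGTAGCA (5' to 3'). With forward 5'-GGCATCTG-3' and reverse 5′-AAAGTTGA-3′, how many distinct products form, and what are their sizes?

The forward primer GGCATCTG matches the top strand at positions 60–67, 149–156.
The reverse primer's reverse complement is TCAACTTT, matching at positions 162–169.
Each forward site pairs with the reverse site to give a product ending at position 169: sizes 110, 21 bp.

Two products: 110 bp, 21 bp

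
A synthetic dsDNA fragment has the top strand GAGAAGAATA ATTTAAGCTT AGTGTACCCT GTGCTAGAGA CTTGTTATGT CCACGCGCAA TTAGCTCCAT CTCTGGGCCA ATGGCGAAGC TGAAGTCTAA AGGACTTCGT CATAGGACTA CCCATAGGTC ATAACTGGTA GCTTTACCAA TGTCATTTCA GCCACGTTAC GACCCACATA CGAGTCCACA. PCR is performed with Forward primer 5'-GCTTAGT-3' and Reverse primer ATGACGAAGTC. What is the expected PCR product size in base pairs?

97 bp

Scanning the template, GCTTAGT occurs at positions 17–23; this primer anneals to the bottom strand there with its 3' end pointing downstream.
Taking the reverse complement of ATGACGAAGTC gives GACTTCGTCAT, found at positions 103–113 on the template; the primer anneals here to the top strand with its 3' end pointing upstream.
Product length = (reverse-primer end) − (forward-primer start) + 1 = 113 − 17 + 1 = 97 bp.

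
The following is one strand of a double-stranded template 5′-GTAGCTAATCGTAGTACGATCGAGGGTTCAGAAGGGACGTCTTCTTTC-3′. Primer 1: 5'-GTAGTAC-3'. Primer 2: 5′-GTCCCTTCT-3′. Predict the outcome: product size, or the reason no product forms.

Yes — a 28 bp product.

Primer 1 (GTAGTAC) matches the top strand at positions 11–17; it acts as a forward primer.
Primer 2's reverse complement is AGAAGGGAC, matching the top strand at positions 30–38; it acts as a reverse primer.
The 3' ends face each other across positions 11–38, giving a 28 bp product.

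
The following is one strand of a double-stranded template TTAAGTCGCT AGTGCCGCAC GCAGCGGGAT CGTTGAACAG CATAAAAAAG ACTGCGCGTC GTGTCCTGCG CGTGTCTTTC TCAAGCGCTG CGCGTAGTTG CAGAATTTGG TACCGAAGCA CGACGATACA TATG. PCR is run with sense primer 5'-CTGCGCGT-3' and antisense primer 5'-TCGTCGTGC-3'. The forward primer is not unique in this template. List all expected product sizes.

75 bp, 61 bp, 39 bp

The forward primer CTGCGCGT matches the top strand at positions 52–59, 66–73, 88–95.
The reverse primer's reverse complement is GCACGACGA, matching at positions 118–126.
Each forward site pairs with the reverse site to give a product ending at position 126: sizes 75, 61, 39 bp.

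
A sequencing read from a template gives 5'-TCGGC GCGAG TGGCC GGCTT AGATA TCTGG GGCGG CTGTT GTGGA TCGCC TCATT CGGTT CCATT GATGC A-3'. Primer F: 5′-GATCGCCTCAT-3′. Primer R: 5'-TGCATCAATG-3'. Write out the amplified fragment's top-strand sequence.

5'-GATCGCCTCATTCGGTTCCATTGATGCA-3'

The forward primer matches the template at positions 44–54.
The reverse primer's reverse complement is CATTGATGCA, which matches the template at positions 62–71.
The product is the template from position 44 through 71 (28 bp).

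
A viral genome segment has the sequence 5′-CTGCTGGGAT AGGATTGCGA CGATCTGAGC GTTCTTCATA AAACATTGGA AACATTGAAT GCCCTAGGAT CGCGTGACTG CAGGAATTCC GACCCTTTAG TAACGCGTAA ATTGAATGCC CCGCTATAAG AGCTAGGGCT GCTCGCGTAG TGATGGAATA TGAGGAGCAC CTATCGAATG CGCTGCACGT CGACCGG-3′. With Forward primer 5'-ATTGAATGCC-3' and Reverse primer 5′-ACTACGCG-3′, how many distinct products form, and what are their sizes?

The forward primer ATTGAATGCC matches the top strand at positions 54–63, 111–120.
The reverse primer's reverse complement is CGCGTAGT, matching at positions 144–151.
Each forward site pairs with the reverse site to give a product ending at position 151: sizes 98, 41 bp.

Two products: 98 bp, 41 bp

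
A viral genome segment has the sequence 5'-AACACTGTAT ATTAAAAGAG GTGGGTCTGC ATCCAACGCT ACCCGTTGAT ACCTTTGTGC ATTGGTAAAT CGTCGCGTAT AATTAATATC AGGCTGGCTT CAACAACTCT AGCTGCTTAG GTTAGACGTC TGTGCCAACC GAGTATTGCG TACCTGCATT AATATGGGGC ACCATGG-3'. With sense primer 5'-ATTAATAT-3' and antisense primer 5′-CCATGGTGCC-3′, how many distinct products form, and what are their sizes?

The forward primer ATTAATAT matches the top strand at positions 82–89, 158–165.
The reverse primer's reverse complement is GGCACCATGG, matching at positions 168–177.
Each forward site pairs with the reverse site to give a product ending at position 177: sizes 96, 20 bp.

Two products: 96 bp, 20 bp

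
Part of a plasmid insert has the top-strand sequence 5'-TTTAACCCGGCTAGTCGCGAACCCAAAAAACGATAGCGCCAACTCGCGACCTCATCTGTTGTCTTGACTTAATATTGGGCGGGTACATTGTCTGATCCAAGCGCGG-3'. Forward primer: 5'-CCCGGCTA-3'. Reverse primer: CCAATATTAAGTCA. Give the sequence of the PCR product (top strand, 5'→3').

5'-CCCGGCTAGTCGCGAACCCAAAAAACGATAGCGCCAACTCGCGACCTCATCTGTTGTCTTGACTTAATATTGG-3'

The forward primer matches the template at positions 6–13.
The reverse primer's reverse complement is TGACTTAATATTGG, which matches the template at positions 65–78.
The product is the template from position 6 through 78 (73 bp).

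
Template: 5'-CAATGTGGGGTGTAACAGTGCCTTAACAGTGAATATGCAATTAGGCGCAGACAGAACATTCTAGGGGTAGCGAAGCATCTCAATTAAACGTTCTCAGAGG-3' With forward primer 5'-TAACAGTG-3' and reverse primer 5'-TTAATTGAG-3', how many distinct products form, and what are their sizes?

Two products: 75 bp, 64 bp

The forward primer TAACAGTG matches the top strand at positions 13–20, 24–31.
The reverse primer's reverse complement is CTCAATTAA, matching at positions 79–87.
Each forward site pairs with the reverse site to give a product ending at position 87: sizes 75, 64 bp.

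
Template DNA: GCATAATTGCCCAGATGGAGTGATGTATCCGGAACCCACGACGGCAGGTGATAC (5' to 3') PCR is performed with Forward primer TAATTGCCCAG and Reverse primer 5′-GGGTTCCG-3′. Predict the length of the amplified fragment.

The forward primer matches the template at positions 4–14.
The reverse primer's reverse complement is CGGAACCC, which matches the template at positions 30–37.
Amplicon spans positions 4–37: 34 bp.

34 bp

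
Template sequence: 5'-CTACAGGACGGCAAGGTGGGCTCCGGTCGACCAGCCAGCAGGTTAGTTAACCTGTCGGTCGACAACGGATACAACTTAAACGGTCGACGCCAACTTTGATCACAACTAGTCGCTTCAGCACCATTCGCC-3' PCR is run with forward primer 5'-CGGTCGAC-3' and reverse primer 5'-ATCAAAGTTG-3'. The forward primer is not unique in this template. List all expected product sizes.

The forward primer CGGTCGAC matches the top strand at positions 24–31, 56–63, 81–88.
The reverse primer's reverse complement is CAACTTTGAT, matching at positions 91–100.
Each forward site pairs with the reverse site to give a product ending at position 100: sizes 77, 45, 20 bp.

77 bp, 45 bp, 20 bp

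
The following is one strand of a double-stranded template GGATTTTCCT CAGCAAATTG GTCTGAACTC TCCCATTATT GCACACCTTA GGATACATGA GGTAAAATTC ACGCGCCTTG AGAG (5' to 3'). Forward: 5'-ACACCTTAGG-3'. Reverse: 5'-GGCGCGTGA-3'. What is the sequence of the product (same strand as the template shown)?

Forward primer ACACCTTAGG is found on the top strand at positions 43–52.
Taking the reverse complement of GGCGCGTGA gives TCACGCGCC, found at positions 69–77 on the template; the primer anneals here to the top strand with its 3' end pointing upstream.
The product is the template from position 43 through 77 (35 bp).

5'-ACACCTTAGGATACATGAGGTAAAATTCACGCGCC-3'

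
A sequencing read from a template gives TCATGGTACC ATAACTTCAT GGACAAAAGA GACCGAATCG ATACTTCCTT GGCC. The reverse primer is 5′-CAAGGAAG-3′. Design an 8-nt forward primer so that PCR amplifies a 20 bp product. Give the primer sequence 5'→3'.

5'-ACCGAATC-3'

The reverse primer's reverse complement CTTCCTTG matches the template at positions 44–51, so the product ends at position 51.
A 20 bp product then starts at position 51 − 20 + 1 = 32.
The forward primer is identical to the top strand there: ACCGAATC.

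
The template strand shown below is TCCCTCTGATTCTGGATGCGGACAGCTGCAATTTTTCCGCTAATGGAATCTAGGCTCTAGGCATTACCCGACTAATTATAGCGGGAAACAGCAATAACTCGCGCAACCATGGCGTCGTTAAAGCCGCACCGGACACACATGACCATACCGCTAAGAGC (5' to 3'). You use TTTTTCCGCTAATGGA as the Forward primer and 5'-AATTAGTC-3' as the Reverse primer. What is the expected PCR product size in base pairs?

46 bp

The forward primer matches the template at positions 32–47.
Reverse complement of the reverse primer: GACTAATT. This occurs on the top strand at positions 70–77.
The product runs from position 32 to position 77, so its length is 77 − 32 + 1 = 46 bp.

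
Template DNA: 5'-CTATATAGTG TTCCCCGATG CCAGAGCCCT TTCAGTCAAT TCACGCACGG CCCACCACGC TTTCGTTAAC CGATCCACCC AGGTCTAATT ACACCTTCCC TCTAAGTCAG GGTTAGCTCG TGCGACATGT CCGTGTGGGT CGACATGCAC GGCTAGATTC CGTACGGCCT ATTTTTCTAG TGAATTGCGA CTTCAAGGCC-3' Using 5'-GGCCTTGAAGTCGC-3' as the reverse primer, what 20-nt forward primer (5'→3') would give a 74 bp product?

5'-ATGTCCGTGTGGGTCGACAT-3'

The reverse primer's reverse complement GCGACTTCAAGGCC matches the template at positions 187–200, so the product ends at position 200.
A 74 bp product then starts at position 200 − 74 + 1 = 127.
The forward primer is identical to the top strand there: ATGTCCGTGTGGGTCGACAT.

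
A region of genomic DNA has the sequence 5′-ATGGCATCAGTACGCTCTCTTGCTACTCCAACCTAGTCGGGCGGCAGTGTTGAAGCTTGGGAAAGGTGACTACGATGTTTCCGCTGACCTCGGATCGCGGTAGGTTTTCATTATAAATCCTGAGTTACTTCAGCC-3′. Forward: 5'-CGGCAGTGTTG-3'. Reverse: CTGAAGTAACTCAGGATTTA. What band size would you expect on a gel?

Scanning the template, CGGCAGTGTTG occurs at positions 42–52; this primer anneals to the bottom strand there with its 3' end pointing downstream.
Reverse complement of the reverse primer: TAAATCCTGAGTTACTTCAG. This occurs on the top strand at positions 114–133.
The product runs from position 42 to position 133, so its length is 133 − 42 + 1 = 92 bp.

92 bp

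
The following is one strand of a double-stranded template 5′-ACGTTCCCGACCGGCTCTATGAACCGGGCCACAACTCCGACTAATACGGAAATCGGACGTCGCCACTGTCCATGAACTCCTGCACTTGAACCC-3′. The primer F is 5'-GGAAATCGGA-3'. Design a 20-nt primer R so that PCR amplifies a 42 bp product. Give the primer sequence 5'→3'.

5'-TCAAGTGCAGGAGTTCATGG-3'

The forward primer binds at positions 48–57, so a 42 bp product ends at position 48 + 42 − 1 = 89.
The reverse primer anneals to the top strand over positions 70–89, i.e. to CCATGAACTCCTGCACTTGA.
Its sequence written 5'→3' is the reverse complement: TCAAGTGCAGGAGTTCATGG.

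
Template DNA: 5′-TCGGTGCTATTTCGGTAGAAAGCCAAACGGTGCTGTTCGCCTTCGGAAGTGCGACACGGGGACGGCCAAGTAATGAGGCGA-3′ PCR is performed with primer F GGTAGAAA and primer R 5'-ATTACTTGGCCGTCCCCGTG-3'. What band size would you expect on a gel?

Forward primer GGTAGAAA is found on the top strand at positions 14–21.
The reverse primer's reverse complement is CACGGGGACGGCCAAGTAAT, which matches the template at positions 55–74.
Product length = (reverse-primer end) − (forward-primer start) + 1 = 74 − 14 + 1 = 61 bp.

61 bp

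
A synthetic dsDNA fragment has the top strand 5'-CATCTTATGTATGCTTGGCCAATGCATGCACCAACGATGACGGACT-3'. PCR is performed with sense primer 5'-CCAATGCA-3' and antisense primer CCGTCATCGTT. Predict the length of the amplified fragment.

25 bp

Scanning the template, CCAATGCA occurs at positions 19–26; this primer anneals to the bottom strand there with its 3' end pointing downstream.
Taking the reverse complement of CCGTCATCGTT gives AACGATGACGG, found at positions 33–43 on the template; the primer anneals here to the top strand with its 3' end pointing upstream.
The product runs from position 19 to position 43, so its length is 43 − 19 + 1 = 25 bp.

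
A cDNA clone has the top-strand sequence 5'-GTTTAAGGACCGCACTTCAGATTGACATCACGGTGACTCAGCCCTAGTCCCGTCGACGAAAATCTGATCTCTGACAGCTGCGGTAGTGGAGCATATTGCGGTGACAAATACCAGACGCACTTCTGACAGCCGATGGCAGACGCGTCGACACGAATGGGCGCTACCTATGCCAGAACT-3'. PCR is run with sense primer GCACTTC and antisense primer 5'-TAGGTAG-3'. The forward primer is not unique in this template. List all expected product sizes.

The forward primer GCACTTC matches the top strand at positions 12–18, 117–123.
The reverse primer's reverse complement is CTACCTA, matching at positions 161–167.
Each forward site pairs with the reverse site to give a product ending at position 167: sizes 156, 51 bp.

156 bp, 51 bp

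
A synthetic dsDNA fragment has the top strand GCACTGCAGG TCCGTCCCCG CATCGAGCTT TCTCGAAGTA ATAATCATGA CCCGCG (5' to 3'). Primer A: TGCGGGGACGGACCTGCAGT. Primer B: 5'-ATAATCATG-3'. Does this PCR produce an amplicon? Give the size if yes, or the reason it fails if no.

No product — the primers' 3' ends point away from each other.

Primer A (TGCGGGGACGGACCTGCAGT) has reverse complement ACTGCAGGTCCGTCCCCGCA, which matches the top strand at positions 3–22; primer A anneals to the top strand there with its 3' end pointing upstream toward position 3.
Primer B (ATAATCATG) matches the top strand directly at positions 41–49; it anneals to the bottom strand with its 3' end pointing downstream toward position 49.
The 3' ends diverge (primer A extends toward position 1, primer B toward position 56), so the primers never converge on a shared product.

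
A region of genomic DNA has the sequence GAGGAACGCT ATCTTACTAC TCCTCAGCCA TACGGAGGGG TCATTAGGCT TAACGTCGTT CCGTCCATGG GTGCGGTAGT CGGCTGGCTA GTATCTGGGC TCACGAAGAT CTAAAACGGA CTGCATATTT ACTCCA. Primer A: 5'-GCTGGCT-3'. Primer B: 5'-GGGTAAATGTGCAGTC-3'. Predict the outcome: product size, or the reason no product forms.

Primer B (GGGTAAATGTGCAGTC) does not match the top strand, and its reverse complement GACTGCACATTTACCC does not match either.
With no annealing site for primer B, no amplification occurs.

No product — primer B has no binding site in the template.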